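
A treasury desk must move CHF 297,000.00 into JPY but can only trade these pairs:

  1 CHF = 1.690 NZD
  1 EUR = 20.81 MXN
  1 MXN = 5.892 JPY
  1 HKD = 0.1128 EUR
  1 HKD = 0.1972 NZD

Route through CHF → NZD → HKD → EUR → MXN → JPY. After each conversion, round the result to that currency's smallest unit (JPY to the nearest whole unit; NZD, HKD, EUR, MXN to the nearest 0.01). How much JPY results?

JPY 35,203,039

CHF 297,000.00 × 1.690 = NZD 501,930.00
NZD 501,930.00 ÷ 0.1972 = HKD 2,545,283.98
HKD 2,545,283.98 × 0.1128 = EUR 287,108.03
EUR 287,108.03 × 20.81 = MXN 5,974,718.10
MXN 5,974,718.10 × 5.892 = JPY 35,203,039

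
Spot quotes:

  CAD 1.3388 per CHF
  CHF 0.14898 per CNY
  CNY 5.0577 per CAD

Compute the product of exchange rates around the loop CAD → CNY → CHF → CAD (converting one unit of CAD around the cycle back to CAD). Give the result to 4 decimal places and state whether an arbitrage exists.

Around CAD → CNY → CHF → CAD: 1 × 5.0577 × 0.14898 × 1.3388 = 1.008781
Product > 1; profitable direction is CAD → CNY → CHF → CAD.

1.0088 (arbitrage exists)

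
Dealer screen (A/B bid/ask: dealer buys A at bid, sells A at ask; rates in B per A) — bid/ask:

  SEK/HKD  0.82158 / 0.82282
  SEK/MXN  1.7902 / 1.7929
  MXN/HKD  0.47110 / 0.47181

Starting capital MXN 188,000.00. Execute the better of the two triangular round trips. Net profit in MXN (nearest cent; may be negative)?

Best loop MXN → HKD → SEK → MXN:
MXN 188,000.00 × 0.47110 (sell MXN at bid) = HKD 88,566.80
HKD 88,566.80 ÷ 0.82282 (buy SEK at ask) = SEK 107,638.12
SEK 107,638.12 × 1.7902 (sell SEK at bid) = MXN 192,693.77

Net profit: MXN 4,693.77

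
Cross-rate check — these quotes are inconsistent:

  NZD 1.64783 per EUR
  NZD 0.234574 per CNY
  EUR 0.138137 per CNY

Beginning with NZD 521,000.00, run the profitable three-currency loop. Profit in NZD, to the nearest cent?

Profit: NZD 15,902.19

Profitable loop is NZD → EUR → CNY → NZD:
NZD 521,000.00 ÷ 1.64783 = EUR 316,173.39
EUR 316,173.39 ÷ 0.138137 = CNY 2,288,839.28
CNY 2,288,839.28 × 0.234574 = NZD 536,902.19
Profit = NZD 536,902.19 − NZD 521,000.00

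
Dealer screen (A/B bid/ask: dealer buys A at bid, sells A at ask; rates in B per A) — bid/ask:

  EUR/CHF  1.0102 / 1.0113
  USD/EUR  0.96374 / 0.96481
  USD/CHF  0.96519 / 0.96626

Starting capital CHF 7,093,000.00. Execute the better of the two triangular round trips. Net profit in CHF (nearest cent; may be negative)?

Net profit: CHF 53,661.42

Best loop CHF → USD → EUR → CHF:
CHF 7,093,000.00 ÷ 0.96626 (buy USD at ask) = USD 7,340,674.35
USD 7,340,674.35 × 0.96374 (sell USD at bid) = EUR 7,074,501.50
EUR 7,074,501.50 × 1.0102 (sell EUR at bid) = CHF 7,146,661.42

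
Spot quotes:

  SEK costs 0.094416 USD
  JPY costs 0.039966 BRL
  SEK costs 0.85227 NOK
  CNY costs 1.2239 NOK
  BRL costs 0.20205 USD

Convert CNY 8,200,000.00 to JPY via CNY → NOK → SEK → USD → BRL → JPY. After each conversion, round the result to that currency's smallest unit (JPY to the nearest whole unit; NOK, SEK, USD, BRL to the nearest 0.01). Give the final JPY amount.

CNY 8,200,000.00 × 1.2239 = NOK 10,035,980.00
NOK 10,035,980.00 ÷ 0.85227 = SEK 11,775,587.55
SEK 11,775,587.55 × 0.094416 = USD 1,111,803.87
USD 1,111,803.87 ÷ 0.20205 = BRL 5,502,617.52
BRL 5,502,617.52 ÷ 0.039966 = JPY 137,682,468

JPY 137,682,468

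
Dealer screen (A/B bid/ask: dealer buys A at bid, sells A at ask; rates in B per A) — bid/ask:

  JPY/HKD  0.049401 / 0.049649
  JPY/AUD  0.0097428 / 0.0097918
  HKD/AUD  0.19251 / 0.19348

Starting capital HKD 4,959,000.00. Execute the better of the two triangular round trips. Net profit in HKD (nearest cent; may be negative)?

Best loop HKD → JPY → AUD → HKD:
HKD 4,959,000.00 ÷ 0.049649 (buy JPY at ask) = JPY 99,881,166
JPY 99,881,166 × 0.0097428 (sell JPY at bid) = AUD 973,122.22
AUD 973,122.22 ÷ 0.19348 (buy HKD at ask) = HKD 5,029,575.26

Net profit: HKD 70,575.26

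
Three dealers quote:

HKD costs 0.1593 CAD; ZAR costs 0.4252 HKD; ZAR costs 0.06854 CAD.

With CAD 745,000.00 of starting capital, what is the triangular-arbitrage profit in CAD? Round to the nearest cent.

Profit: CAD 8,861.11

Profitable loop is CAD → HKD → ZAR → CAD:
CAD 745,000.00 ÷ 0.1593 = HKD 4,676,710.61
HKD 4,676,710.61 ÷ 0.4252 = ZAR 10,998,849.03
ZAR 10,998,849.03 × 0.06854 = CAD 753,861.11
Profit = CAD 753,861.11 − CAD 745,000.00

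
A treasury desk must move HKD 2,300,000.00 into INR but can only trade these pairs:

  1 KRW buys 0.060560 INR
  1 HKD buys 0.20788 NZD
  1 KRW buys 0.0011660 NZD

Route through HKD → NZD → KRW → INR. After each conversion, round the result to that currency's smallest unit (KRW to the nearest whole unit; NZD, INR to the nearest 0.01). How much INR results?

HKD 2,300,000.00 × 0.20788 = NZD 478,124.00
NZD 478,124.00 ÷ 0.0011660 = KRW 410,054,889
KRW 410,054,889 × 0.060560 = INR 24,832,924.08

INR 24,832,924.08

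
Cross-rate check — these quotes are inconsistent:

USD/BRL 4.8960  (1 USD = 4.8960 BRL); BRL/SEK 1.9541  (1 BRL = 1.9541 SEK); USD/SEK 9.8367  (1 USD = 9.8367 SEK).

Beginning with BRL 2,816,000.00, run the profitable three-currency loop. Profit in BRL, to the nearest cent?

Profitable loop is BRL → USD → SEK → BRL:
BRL 2,816,000.00 ÷ 4.8960 = USD 575,163.40
USD 575,163.40 × 9.8367 = SEK 5,657,709.80
SEK 5,657,709.80 ÷ 1.9541 = BRL 2,895,302.08
Profit = BRL 2,895,302.08 − BRL 2,816,000.00

Profit: BRL 79,302.08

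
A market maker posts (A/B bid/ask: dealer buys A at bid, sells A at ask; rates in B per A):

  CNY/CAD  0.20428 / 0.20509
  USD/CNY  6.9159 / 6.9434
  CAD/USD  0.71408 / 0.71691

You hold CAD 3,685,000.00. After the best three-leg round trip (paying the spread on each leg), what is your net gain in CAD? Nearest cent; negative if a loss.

Best loop CAD → USD → CNY → CAD:
CAD 3,685,000.00 × 0.71408 (sell CAD at bid) = USD 2,631,384.80
USD 2,631,384.80 × 6.9159 (sell USD at bid) = CNY 18,198,394.14
CNY 18,198,394.14 × 0.20428 (sell CNY at bid) = CAD 3,717,567.95

Net profit: CAD 32,567.95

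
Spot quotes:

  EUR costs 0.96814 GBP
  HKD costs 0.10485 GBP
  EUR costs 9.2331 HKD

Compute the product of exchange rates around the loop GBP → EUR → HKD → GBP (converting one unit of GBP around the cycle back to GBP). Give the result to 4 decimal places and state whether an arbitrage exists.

Around GBP → EUR → HKD → GBP: 1 ÷ 0.96814 × 9.2331 × 0.10485 = 0.999949
Product ≈ 1 (deviation 0.005%, within rounding noise).

0.9999 (no arbitrage)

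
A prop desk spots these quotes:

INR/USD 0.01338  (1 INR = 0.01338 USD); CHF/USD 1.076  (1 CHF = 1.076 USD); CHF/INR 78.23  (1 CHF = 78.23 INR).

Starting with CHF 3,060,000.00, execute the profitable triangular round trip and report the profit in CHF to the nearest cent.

Profitable loop is CHF → USD → INR → CHF:
CHF 3,060,000.00 × 1.076 = USD 3,292,560.00
USD 3,292,560.00 ÷ 0.01338 = INR 246,080,717.49
INR 246,080,717.49 ÷ 78.23 = CHF 3,145,605.49
Profit = CHF 3,145,605.49 − CHF 3,060,000.00

Profit: CHF 85,605.49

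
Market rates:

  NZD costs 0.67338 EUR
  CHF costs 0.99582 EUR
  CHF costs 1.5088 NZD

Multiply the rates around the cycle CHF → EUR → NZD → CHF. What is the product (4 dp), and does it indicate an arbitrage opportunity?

Around CHF → EUR → NZD → CHF: 1 × 0.99582 ÷ 0.67338 ÷ 1.5088 = 0.980142
Product < 1; profitable direction is CHF → NZD → EUR → CHF.

0.9801 (arbitrage exists)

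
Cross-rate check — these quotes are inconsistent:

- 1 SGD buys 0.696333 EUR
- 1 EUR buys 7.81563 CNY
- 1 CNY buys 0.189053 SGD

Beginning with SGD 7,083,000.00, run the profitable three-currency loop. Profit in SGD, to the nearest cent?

Profitable loop is SGD → EUR → CNY → SGD:
SGD 7,083,000.00 × 0.696333 = EUR 4,932,126.64
EUR 4,932,126.64 × 7.81563 = CNY 38,547,676.92
CNY 38,547,676.92 × 0.189053 = SGD 7,287,553.97
Profit = SGD 7,287,553.97 − SGD 7,083,000.00

Profit: SGD 204,553.97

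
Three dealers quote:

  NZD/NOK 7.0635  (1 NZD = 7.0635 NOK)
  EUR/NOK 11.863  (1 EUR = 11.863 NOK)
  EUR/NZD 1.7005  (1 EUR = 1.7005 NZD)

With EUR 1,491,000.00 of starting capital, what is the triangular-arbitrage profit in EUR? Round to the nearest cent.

Profitable loop is EUR → NZD → NOK → EUR:
EUR 1,491,000.00 × 1.7005 = NZD 2,535,445.50
NZD 2,535,445.50 × 7.0635 = NOK 17,909,119.29
NOK 17,909,119.29 ÷ 11.863 = EUR 1,509,661.91
Profit = EUR 1,509,661.91 − EUR 1,491,000.00

Profit: EUR 18,661.91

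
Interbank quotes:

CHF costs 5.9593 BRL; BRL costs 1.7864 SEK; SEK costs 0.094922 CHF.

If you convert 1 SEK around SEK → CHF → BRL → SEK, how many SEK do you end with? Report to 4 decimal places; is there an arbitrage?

1.0105 (arbitrage exists)

Around SEK → CHF → BRL → SEK: 1 × 0.094922 × 5.9593 × 1.7864 = 1.010511
Product > 1; profitable direction is SEK → CHF → BRL → SEK.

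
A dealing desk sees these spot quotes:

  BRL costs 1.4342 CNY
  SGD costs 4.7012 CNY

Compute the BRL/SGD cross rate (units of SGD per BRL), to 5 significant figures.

BRL/SGD = 0.30507

1 BRL × 1.4342 = 1.4342 CNY
1.4342 CNY ÷ 4.7012 = 0.305071 SGD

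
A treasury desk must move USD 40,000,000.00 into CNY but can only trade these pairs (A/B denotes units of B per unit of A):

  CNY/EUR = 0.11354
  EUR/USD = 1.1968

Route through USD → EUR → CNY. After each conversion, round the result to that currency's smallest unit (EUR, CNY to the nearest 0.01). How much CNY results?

CNY 294,367,270.48

USD 40,000,000.00 ÷ 1.1968 = EUR 33,422,459.89
EUR 33,422,459.89 ÷ 0.11354 = CNY 294,367,270.48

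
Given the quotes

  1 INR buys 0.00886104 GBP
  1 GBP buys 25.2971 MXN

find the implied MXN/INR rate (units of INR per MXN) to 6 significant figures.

MXN/INR = 4.46113

1 MXN ÷ 25.2971 = 0.0395302 GBP
0.0395302 GBP ÷ 0.00886104 = 4.46113 INR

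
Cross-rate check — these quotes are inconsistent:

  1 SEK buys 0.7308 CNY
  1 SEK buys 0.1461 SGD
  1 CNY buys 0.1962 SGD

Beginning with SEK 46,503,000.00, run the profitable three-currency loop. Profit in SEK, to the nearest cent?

Profit: SEK 881,210.09

Profitable loop is SEK → SGD → CNY → SEK:
SEK 46,503,000.00 × 0.1461 = SGD 6,794,088.30
SGD 6,794,088.30 ÷ 0.1962 = CNY 34,628,380.73
CNY 34,628,380.73 ÷ 0.7308 = SEK 47,384,210.09
Profit = SEK 47,384,210.09 − SEK 46,503,000.00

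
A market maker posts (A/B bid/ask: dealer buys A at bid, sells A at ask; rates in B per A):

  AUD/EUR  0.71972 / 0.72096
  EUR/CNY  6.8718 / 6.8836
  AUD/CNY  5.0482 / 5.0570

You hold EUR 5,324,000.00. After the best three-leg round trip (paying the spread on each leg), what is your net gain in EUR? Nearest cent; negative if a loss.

Best loop EUR → AUD → CNY → EUR:
EUR 5,324,000.00 ÷ 0.72096 (buy AUD at ask) = AUD 7,384,598.31
AUD 7,384,598.31 × 5.0482 (sell AUD at bid) = CNY 37,278,929.21
CNY 37,278,929.21 ÷ 6.8836 (buy EUR at ask) = EUR 5,415,615.26

Net profit: EUR 91,615.26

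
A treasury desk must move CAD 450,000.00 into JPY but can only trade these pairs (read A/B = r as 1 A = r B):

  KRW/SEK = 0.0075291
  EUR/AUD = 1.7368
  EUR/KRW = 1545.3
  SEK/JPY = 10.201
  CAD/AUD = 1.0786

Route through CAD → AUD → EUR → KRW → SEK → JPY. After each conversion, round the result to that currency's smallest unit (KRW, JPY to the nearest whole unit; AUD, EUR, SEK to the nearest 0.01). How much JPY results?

JPY 33,168,187

CAD 450,000.00 × 1.0786 = AUD 485,370.00
AUD 485,370.00 ÷ 1.7368 = EUR 279,462.23
EUR 279,462.23 × 1545.3 = KRW 431,852,984
KRW 431,852,984 × 0.0075291 = SEK 3,251,464.30
SEK 3,251,464.30 × 10.201 = JPY 33,168,187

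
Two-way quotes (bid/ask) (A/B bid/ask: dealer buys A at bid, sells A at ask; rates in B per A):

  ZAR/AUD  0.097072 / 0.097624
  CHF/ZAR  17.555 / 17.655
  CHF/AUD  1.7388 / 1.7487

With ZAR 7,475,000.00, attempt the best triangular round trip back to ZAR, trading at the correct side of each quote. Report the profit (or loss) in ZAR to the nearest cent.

Best loop ZAR → CHF → AUD → ZAR:
ZAR 7,475,000.00 ÷ 17.655 (buy CHF at ask) = CHF 423,392.81
CHF 423,392.81 × 1.7388 (sell CHF at bid) = AUD 736,195.41
AUD 736,195.41 ÷ 0.097624 (buy ZAR at ask) = ZAR 7,541,131.40

Net profit: ZAR 66,131.40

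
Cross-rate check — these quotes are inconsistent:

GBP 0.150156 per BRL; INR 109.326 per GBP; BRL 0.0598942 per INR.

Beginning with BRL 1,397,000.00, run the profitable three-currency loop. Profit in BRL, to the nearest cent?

Profit: BRL 23,841.03

Profitable loop is BRL → INR → GBP → BRL:
BRL 1,397,000.00 ÷ 0.0598942 = INR 23,324,462.13
INR 23,324,462.13 ÷ 109.326 = GBP 213,347.81
GBP 213,347.81 ÷ 0.150156 = BRL 1,420,841.03
Profit = BRL 1,420,841.03 − BRL 1,397,000.00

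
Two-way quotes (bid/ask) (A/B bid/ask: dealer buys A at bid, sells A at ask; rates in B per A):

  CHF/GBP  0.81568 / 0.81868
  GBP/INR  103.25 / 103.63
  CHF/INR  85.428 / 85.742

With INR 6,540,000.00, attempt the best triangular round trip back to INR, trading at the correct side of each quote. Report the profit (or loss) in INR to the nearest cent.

Net profit: INR 45,341.60

Best loop INR → GBP → CHF → INR:
INR 6,540,000.00 ÷ 103.63 (buy GBP at ask) = GBP 63,109.14
GBP 63,109.14 ÷ 0.81868 (buy CHF at ask) = CHF 77,086.45
CHF 77,086.45 × 85.428 (sell CHF at bid) = INR 6,585,341.60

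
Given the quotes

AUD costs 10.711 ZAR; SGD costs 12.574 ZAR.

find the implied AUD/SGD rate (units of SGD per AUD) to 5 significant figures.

1 AUD × 10.711 = 10.711 ZAR
10.711 ZAR ÷ 12.574 = 0.851837 SGD

AUD/SGD = 0.85184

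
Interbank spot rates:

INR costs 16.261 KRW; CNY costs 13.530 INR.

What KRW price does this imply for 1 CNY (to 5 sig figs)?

CNY/KRW = 220.01

1 CNY × 13.530 = 13.53 INR
13.53 INR × 16.261 = 220.011 KRW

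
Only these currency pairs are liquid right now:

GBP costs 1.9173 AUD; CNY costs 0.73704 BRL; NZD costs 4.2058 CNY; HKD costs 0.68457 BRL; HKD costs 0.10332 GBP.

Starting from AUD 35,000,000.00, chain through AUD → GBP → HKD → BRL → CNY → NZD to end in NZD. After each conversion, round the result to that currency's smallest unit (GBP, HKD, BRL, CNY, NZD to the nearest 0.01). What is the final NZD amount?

AUD 35,000,000.00 ÷ 1.9173 = GBP 18,254,837.53
GBP 18,254,837.53 ÷ 0.10332 = HKD 176,682,515.78
HKD 176,682,515.78 × 0.68457 = BRL 120,951,549.83
BRL 120,951,549.83 ÷ 0.73704 = CNY 164,104,458.14
CNY 164,104,458.14 ÷ 4.2058 = NZD 39,018,607.19

NZD 39,018,607.19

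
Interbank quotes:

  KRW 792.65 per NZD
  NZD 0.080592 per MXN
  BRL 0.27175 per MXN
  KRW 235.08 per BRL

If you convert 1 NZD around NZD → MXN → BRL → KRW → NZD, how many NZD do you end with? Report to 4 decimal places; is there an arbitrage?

Around NZD → MXN → BRL → KRW → NZD: 1 ÷ 0.080592 × 0.27175 × 235.08 ÷ 792.65 = 1.000027
Product ≈ 1 (deviation 0.003%, within rounding noise).

1.0000 (no arbitrage)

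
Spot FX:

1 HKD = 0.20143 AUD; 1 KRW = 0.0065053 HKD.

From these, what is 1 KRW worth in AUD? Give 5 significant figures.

1 KRW × 0.0065053 = 0.0065053 HKD
0.0065053 HKD × 0.20143 = 0.00131036 AUD

KRW/AUD = 0.0013104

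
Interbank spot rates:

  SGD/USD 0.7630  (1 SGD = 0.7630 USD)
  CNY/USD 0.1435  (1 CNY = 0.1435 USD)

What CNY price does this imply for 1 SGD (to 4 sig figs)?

1 SGD × 0.7630 = 0.763 USD
0.763 USD ÷ 0.1435 = 5.31707 CNY

SGD/CNY = 5.317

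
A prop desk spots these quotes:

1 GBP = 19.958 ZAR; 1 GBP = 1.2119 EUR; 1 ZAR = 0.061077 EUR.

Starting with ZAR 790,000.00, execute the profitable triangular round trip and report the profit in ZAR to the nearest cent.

Profitable loop is ZAR → EUR → GBP → ZAR:
ZAR 790,000.00 × 0.061077 = EUR 48,250.83
EUR 48,250.83 ÷ 1.2119 = GBP 39,814.20
GBP 39,814.20 × 19.958 = ZAR 794,611.82
Profit = ZAR 794,611.82 − ZAR 790,000.00

Profit: ZAR 4,611.82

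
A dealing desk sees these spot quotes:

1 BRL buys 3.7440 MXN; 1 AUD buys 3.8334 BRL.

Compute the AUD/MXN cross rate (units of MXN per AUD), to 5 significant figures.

1 AUD × 3.8334 = 3.8334 BRL
3.8334 BRL × 3.7440 = 14.3522 MXN

AUD/MXN = 14.352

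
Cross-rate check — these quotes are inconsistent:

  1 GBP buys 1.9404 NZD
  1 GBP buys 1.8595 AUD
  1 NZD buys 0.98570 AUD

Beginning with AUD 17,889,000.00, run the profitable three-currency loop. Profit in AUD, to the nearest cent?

Profitable loop is AUD → GBP → NZD → AUD:
AUD 17,889,000.00 ÷ 1.8595 = GBP 9,620,328.05
GBP 9,620,328.05 × 1.9404 = NZD 18,667,284.54
NZD 18,667,284.54 × 0.98570 = AUD 18,400,342.37
Profit = AUD 18,400,342.37 − AUD 17,889,000.00

Profit: AUD 511,342.37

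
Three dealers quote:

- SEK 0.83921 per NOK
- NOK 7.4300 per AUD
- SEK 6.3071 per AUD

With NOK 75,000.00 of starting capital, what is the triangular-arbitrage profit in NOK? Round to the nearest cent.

Profitable loop is NOK → AUD → SEK → NOK:
NOK 75,000.00 ÷ 7.4300 = AUD 10,094.21
AUD 10,094.21 × 6.3071 = SEK 63,665.21
SEK 63,665.21 ÷ 0.83921 = NOK 75,863.26
Profit = NOK 75,863.26 − NOK 75,000.00

Profit: NOK 863.26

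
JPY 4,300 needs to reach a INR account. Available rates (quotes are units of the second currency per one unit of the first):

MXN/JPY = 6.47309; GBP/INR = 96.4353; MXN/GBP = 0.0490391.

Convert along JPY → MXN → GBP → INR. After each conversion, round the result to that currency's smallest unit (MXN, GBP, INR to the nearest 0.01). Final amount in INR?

INR 3,141.86

JPY 4,300 ÷ 6.47309 = MXN 664.29
MXN 664.29 × 0.0490391 = GBP 32.58
GBP 32.58 × 96.4353 = INR 3,141.86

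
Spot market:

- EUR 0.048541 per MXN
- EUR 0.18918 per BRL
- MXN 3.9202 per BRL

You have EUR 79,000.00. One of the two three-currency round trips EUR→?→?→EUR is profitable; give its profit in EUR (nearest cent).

Profitable loop is EUR → BRL → MXN → EUR:
EUR 79,000.00 ÷ 0.18918 = BRL 417,591.71
BRL 417,591.71 × 3.9202 = MXN 1,637,043.03
MXN 1,637,043.03 × 0.048541 = EUR 79,463.71
Profit = EUR 79,463.71 − EUR 79,000.00

Profit: EUR 463.71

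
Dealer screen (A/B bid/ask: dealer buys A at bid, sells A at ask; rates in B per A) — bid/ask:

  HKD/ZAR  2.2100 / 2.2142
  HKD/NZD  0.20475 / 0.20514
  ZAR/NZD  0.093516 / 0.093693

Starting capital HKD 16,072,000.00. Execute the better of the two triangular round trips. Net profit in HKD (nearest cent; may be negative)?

Best loop HKD → ZAR → NZD → HKD:
HKD 16,072,000.00 × 2.2100 (sell HKD at bid) = ZAR 35,519,120.00
ZAR 35,519,120.00 × 0.093516 (sell ZAR at bid) = NZD 3,321,606.03
NZD 3,321,606.03 ÷ 0.20514 (buy HKD at ask) = HKD 16,191,898.34

Net profit: HKD 119,898.34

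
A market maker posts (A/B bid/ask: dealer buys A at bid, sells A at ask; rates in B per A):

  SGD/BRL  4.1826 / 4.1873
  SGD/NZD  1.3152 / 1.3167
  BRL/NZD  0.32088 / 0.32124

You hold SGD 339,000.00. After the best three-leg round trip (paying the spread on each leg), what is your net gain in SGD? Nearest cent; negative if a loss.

Best loop SGD → BRL → NZD → SGD:
SGD 339,000.00 × 4.1826 (sell SGD at bid) = BRL 1,417,901.40
BRL 1,417,901.40 × 0.32088 (sell BRL at bid) = NZD 454,976.20
NZD 454,976.20 ÷ 1.3167 (buy SGD at ask) = SGD 345,542.80

Net profit: SGD 6,542.80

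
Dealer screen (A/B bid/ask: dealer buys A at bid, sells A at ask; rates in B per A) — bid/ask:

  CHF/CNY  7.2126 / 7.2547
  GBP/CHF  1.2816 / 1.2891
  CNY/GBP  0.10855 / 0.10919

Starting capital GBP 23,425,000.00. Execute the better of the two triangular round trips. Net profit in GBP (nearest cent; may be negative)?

Best loop GBP → CHF → CNY → GBP:
GBP 23,425,000.00 × 1.2816 (sell GBP at bid) = CHF 30,021,480.00
CHF 30,021,480.00 × 7.2126 (sell CHF at bid) = CNY 216,532,926.65
CNY 216,532,926.65 × 0.10855 (sell CNY at bid) = GBP 23,504,649.19

Net profit: GBP 79,649.19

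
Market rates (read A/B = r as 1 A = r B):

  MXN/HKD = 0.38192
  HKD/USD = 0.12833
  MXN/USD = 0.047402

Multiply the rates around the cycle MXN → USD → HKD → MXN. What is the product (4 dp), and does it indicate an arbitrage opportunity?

0.9672 (arbitrage exists)

Around MXN → USD → HKD → MXN: 1 × 0.047402 ÷ 0.12833 ÷ 0.38192 = 0.967155
Product < 1; profitable direction is MXN → HKD → USD → MXN.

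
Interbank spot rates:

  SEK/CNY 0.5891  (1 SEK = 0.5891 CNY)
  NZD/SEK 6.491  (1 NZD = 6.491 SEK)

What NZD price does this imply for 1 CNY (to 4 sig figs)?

1 CNY ÷ 0.5891 = 1.6975 SEK
1.6975 SEK ÷ 6.491 = 0.261517 NZD

CNY/NZD = 0.2615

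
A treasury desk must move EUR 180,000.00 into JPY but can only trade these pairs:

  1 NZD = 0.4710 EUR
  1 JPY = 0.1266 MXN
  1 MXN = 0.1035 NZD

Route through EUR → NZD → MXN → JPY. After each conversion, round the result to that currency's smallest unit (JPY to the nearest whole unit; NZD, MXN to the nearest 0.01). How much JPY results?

EUR 180,000.00 ÷ 0.4710 = NZD 382,165.61
NZD 382,165.61 ÷ 0.1035 = MXN 3,692,421.35
MXN 3,692,421.35 ÷ 0.1266 = JPY 29,166,045

JPY 29,166,045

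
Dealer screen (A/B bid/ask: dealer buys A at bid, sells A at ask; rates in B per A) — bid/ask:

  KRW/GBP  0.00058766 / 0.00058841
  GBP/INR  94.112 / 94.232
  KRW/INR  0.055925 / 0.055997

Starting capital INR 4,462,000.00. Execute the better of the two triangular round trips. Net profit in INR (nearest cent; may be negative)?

Best loop INR → GBP → KRW → INR:
INR 4,462,000.00 ÷ 94.232 (buy GBP at ask) = GBP 47,351.22
GBP 47,351.22 ÷ 0.00058841 (buy KRW at ask) = KRW 80,473,171
KRW 80,473,171 × 0.055925 (sell KRW at bid) = INR 4,500,462.06

Net profit: INR 38,462.06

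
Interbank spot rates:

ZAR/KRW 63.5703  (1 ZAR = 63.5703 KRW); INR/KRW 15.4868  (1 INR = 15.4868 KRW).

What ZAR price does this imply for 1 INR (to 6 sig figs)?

1 INR × 15.4868 = 15.4868 KRW
15.4868 KRW ÷ 63.5703 = 0.243617 ZAR

INR/ZAR = 0.243617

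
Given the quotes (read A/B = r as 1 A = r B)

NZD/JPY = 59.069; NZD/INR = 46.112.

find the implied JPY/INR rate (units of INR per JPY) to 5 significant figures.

JPY/INR = 0.78065

1 JPY ÷ 59.069 = 0.0169294 NZD
0.0169294 NZD × 46.112 = 0.780646 INR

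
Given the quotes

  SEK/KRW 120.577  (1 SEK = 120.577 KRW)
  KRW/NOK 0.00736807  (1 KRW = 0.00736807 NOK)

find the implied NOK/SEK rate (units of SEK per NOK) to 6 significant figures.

NOK/SEK = 1.12559

1 NOK ÷ 0.00736807 = 135.721 KRW
135.721 KRW ÷ 120.577 = 1.12559 SEK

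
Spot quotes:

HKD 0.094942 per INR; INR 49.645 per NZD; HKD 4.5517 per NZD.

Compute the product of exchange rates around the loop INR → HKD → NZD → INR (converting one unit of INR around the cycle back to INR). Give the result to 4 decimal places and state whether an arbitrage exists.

Around INR → HKD → NZD → INR: 1 × 0.094942 ÷ 4.5517 × 49.645 = 1.035524
Product > 1; profitable direction is INR → HKD → NZD → INR.

1.0355 (arbitrage exists)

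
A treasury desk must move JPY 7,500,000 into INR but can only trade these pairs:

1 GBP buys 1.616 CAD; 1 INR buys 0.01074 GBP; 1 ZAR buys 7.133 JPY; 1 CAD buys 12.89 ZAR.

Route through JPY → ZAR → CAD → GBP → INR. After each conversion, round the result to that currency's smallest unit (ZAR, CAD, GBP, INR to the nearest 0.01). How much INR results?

JPY 7,500,000 ÷ 7.133 = ZAR 1,051,451.00
ZAR 1,051,451.00 ÷ 12.89 = CAD 81,571.06
CAD 81,571.06 ÷ 1.616 = GBP 50,477.14
GBP 50,477.14 ÷ 0.01074 = INR 4,699,919.93

INR 4,699,919.93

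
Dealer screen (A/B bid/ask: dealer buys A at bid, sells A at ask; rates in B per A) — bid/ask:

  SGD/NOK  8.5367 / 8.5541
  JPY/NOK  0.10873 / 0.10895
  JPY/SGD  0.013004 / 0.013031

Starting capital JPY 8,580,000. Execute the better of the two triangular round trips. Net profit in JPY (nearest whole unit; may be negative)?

Net profit: JPY 162,327

Best loop JPY → SGD → NOK → JPY:
JPY 8,580,000 × 0.013004 (sell JPY at bid) = SGD 111,574.32
SGD 111,574.32 × 8.5367 (sell SGD at bid) = NOK 952,476.50
NOK 952,476.50 ÷ 0.10895 (buy JPY at ask) = JPY 8,742,327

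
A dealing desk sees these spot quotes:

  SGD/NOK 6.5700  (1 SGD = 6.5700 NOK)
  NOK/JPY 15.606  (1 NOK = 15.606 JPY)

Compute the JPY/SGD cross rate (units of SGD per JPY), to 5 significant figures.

1 JPY ÷ 15.606 = 0.0640779 NOK
0.0640779 NOK ÷ 6.5700 = 0.00975311 SGD

JPY/SGD = 0.0097531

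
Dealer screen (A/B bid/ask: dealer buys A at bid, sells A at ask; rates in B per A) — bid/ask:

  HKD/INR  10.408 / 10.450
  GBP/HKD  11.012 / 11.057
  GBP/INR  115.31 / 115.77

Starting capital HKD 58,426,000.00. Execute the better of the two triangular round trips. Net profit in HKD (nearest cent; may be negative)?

Best loop HKD → GBP → INR → HKD:
HKD 58,426,000.00 ÷ 11.057 (buy GBP at ask) = GBP 5,284,073.44
GBP 5,284,073.44 × 115.31 (sell GBP at bid) = INR 609,306,508.09
INR 609,306,508.09 ÷ 10.450 (buy HKD at ask) = HKD 58,306,842.88

Net result: HKD -119,157.12 (no profitable arbitrage after spreads)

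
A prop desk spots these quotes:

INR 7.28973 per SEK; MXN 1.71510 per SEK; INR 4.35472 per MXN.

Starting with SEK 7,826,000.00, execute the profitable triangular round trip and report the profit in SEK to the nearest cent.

Profitable loop is SEK → MXN → INR → SEK:
SEK 7,826,000.00 × 1.71510 = MXN 13,422,372.60
MXN 13,422,372.60 × 4.35472 = INR 58,450,674.41
INR 58,450,674.41 ÷ 7.28973 = SEK 8,018,222.13
Profit = SEK 8,018,222.13 − SEK 7,826,000.00

Profit: SEK 192,222.13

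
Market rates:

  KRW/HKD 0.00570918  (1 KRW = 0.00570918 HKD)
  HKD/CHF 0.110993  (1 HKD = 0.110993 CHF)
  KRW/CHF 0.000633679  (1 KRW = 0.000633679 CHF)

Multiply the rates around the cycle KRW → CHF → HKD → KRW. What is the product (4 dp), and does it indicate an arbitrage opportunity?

Around KRW → CHF → HKD → KRW: 1 × 0.000633679 ÷ 0.110993 ÷ 0.00570918 = 1.000000
Product ≈ 1 (deviation 0.000%, within rounding noise).

1.0000 (no arbitrage)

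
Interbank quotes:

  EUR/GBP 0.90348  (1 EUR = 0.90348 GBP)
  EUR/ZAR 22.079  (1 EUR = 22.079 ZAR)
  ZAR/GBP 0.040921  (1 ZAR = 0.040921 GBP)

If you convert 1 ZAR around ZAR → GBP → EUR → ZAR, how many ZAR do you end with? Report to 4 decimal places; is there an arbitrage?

1.0000 (no arbitrage)

Around ZAR → GBP → EUR → ZAR: 1 × 0.040921 ÷ 0.90348 × 22.079 = 1.000016
Product ≈ 1 (deviation 0.002%, within rounding noise).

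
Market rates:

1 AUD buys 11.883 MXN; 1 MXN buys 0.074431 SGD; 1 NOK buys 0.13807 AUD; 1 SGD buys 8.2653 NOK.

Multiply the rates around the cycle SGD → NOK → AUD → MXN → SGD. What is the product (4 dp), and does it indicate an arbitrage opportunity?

Around SGD → NOK → AUD → MXN → SGD: 1 × 8.2653 × 0.13807 × 11.883 × 0.074431 = 1.009341
Product > 1; profitable direction is SGD → NOK → AUD → MXN → SGD.

1.0093 (arbitrage exists)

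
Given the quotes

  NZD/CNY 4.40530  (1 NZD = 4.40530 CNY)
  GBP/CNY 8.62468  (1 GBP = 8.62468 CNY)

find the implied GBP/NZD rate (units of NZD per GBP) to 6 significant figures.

GBP/NZD = 1.95780

1 GBP × 8.62468 = 8.62468 CNY
8.62468 CNY ÷ 4.40530 = 1.9578 NZD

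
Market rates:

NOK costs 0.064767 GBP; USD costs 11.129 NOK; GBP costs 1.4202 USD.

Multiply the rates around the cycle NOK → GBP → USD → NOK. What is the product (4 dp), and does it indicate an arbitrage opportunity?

Around NOK → GBP → USD → NOK: 1 × 0.064767 × 1.4202 × 11.129 = 1.023669
Product > 1; profitable direction is NOK → GBP → USD → NOK.

1.0237 (arbitrage exists)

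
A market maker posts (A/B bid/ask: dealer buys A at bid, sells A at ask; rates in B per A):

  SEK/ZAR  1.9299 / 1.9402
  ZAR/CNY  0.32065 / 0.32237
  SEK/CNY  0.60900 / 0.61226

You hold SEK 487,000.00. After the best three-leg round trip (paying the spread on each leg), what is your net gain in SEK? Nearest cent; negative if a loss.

Best loop SEK → ZAR → CNY → SEK:
SEK 487,000.00 × 1.9299 (sell SEK at bid) = ZAR 939,861.30
ZAR 939,861.30 × 0.32065 (sell ZAR at bid) = CNY 301,366.53
CNY 301,366.53 ÷ 0.61226 (buy SEK at ask) = SEK 492,219.85

Net profit: SEK 5,219.85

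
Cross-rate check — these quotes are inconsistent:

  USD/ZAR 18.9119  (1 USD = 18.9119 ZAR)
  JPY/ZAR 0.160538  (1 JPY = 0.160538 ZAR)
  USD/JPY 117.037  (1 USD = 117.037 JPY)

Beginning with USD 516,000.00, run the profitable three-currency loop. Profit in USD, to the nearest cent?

Profit: USD 3,378.34

Profitable loop is USD → ZAR → JPY → USD:
USD 516,000.00 × 18.9119 = ZAR 9,758,540.40
ZAR 9,758,540.40 ÷ 0.160538 = JPY 60,786,483
JPY 60,786,483 ÷ 117.037 = USD 519,378.34
Profit = USD 519,378.34 − USD 516,000.00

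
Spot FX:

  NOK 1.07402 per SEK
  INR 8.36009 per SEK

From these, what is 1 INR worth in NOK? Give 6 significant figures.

1 INR ÷ 8.36009 = 0.119616 SEK
0.119616 SEK × 1.07402 = 0.12847 NOK

INR/NOK = 0.128470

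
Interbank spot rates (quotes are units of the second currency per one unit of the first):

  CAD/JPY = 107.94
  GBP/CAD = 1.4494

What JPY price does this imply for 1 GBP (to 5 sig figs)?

GBP/JPY = 156.45

1 GBP × 1.4494 = 1.4494 CAD
1.4494 CAD × 107.94 = 156.448 JPY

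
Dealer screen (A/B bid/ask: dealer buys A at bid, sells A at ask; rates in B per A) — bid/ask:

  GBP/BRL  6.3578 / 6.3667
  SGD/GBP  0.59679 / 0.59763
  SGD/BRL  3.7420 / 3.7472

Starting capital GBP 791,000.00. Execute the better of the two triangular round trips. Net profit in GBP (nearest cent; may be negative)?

Best loop GBP → BRL → SGD → GBP:
GBP 791,000.00 × 6.3578 (sell GBP at bid) = BRL 5,029,019.80
BRL 5,029,019.80 ÷ 3.7472 (buy SGD at ask) = SGD 1,342,074.03
SGD 1,342,074.03 × 0.59679 (sell SGD at bid) = GBP 800,936.36

Net profit: GBP 9,936.36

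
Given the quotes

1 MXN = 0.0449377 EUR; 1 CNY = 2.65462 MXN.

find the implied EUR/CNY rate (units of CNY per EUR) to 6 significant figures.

1 EUR ÷ 0.0449377 = 22.253 MXN
22.253 MXN ÷ 2.65462 = 8.38276 CNY

EUR/CNY = 8.38276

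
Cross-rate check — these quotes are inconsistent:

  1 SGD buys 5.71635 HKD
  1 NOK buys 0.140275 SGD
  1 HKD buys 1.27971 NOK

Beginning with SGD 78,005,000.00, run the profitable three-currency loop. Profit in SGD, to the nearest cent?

Profitable loop is SGD → HKD → NOK → SGD:
SGD 78,005,000.00 × 5.71635 = HKD 445,903,881.75
HKD 445,903,881.75 × 1.27971 = NOK 570,627,656.51
NOK 570,627,656.51 × 0.140275 = SGD 80,044,794.52
Profit = SGD 80,044,794.52 − SGD 78,005,000.00

Profit: SGD 2,039,794.52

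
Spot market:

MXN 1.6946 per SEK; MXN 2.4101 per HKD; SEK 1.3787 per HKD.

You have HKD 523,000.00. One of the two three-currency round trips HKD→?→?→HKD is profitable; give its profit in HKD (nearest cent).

Profit: HKD 16,510.34

Profitable loop is HKD → MXN → SEK → HKD:
HKD 523,000.00 × 2.4101 = MXN 1,260,482.30
MXN 1,260,482.30 ÷ 1.6946 = SEK 743,822.91
SEK 743,822.91 ÷ 1.3787 = HKD 539,510.34
Profit = HKD 539,510.34 − HKD 523,000.00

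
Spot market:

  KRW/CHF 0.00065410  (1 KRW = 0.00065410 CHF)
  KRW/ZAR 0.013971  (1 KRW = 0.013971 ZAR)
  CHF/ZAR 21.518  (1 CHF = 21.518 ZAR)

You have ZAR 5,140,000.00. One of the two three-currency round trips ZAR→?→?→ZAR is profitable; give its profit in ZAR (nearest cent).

Profit: ZAR 38,234.08

Profitable loop is ZAR → KRW → CHF → ZAR:
ZAR 5,140,000.00 ÷ 0.013971 = KRW 367,904,946
KRW 367,904,946 × 0.00065410 = CHF 240,646.63
CHF 240,646.63 × 21.518 = ZAR 5,178,234.08
Profit = ZAR 5,178,234.08 − ZAR 5,140,000.00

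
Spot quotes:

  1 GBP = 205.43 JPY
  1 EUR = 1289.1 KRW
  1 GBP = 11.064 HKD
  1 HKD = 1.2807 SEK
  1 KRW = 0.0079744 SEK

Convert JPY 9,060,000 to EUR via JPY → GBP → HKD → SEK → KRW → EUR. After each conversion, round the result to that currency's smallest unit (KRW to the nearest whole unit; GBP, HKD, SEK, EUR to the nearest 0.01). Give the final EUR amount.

JPY 9,060,000 ÷ 205.43 = GBP 44,102.61
GBP 44,102.61 × 11.064 = HKD 487,951.28
HKD 487,951.28 × 1.2807 = SEK 624,919.20
SEK 624,919.20 ÷ 0.0079744 = KRW 78,365,670
KRW 78,365,670 ÷ 1289.1 = EUR 60,790.99

EUR 60,790.99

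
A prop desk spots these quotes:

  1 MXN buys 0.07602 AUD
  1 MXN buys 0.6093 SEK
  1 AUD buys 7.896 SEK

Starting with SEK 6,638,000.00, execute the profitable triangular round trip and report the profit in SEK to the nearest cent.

Profit: SEK 100,037.46

Profitable loop is SEK → AUD → MXN → SEK:
SEK 6,638,000.00 ÷ 7.896 = AUD 840,678.82
AUD 840,678.82 ÷ 0.07602 = MXN 11,058,653.31
MXN 11,058,653.31 × 0.6093 = SEK 6,738,037.46
Profit = SEK 6,738,037.46 − SEK 6,638,000.00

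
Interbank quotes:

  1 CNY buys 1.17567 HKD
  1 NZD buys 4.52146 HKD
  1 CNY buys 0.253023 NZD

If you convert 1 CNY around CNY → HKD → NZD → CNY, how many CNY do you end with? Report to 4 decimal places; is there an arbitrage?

1.0277 (arbitrage exists)

Around CNY → HKD → NZD → CNY: 1 × 1.17567 ÷ 4.52146 ÷ 0.253023 = 1.027654
Product > 1; profitable direction is CNY → HKD → NZD → CNY.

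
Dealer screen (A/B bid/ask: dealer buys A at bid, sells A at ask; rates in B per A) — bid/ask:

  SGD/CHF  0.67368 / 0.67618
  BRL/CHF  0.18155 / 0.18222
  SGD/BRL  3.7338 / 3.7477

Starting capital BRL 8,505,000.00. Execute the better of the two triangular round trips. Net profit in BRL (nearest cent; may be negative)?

Best loop BRL → CHF → SGD → BRL:
BRL 8,505,000.00 × 0.18155 (sell BRL at bid) = CHF 1,544,082.75
CHF 1,544,082.75 ÷ 0.67618 (buy SGD at ask) = SGD 2,283,538.04
SGD 2,283,538.04 × 3.7338 (sell SGD at bid) = BRL 8,526,274.32

Net profit: BRL 21,274.32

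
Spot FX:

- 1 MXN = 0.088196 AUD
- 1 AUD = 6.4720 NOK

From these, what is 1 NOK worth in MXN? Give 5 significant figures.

1 NOK ÷ 6.4720 = 0.154512 AUD
0.154512 AUD ÷ 0.088196 = 1.75191 MXN

NOK/MXN = 1.7519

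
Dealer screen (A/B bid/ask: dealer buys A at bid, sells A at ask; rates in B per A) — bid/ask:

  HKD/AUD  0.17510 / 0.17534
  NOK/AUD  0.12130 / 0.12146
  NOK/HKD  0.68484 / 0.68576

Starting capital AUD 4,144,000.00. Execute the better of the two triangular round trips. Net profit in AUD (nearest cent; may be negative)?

Best loop AUD → HKD → NOK → AUD:
AUD 4,144,000.00 ÷ 0.17534 (buy HKD at ask) = HKD 23,634,082.35
HKD 23,634,082.35 ÷ 0.68576 (buy NOK at ask) = NOK 34,464,072.50
NOK 34,464,072.50 × 0.12130 (sell NOK at bid) = AUD 4,180,491.99

Net profit: AUD 36,491.99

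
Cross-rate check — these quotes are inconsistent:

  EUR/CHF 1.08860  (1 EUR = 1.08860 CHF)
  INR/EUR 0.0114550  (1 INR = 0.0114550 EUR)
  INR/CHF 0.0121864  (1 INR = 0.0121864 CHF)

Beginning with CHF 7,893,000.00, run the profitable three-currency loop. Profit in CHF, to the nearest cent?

Profit: CHF 183,628.32

Profitable loop is CHF → INR → EUR → CHF:
CHF 7,893,000.00 ÷ 0.0121864 = INR 647,689,227.34
INR 647,689,227.34 × 0.0114550 = EUR 7,419,280.10
EUR 7,419,280.10 × 1.08860 = CHF 8,076,628.32
Profit = CHF 8,076,628.32 − CHF 7,893,000.00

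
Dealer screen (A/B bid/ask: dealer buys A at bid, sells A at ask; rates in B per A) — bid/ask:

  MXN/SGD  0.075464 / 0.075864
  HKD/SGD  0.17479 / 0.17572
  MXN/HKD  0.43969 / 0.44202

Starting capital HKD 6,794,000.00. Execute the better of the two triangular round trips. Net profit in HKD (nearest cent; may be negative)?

Best loop HKD → SGD → MXN → HKD:
HKD 6,794,000.00 × 0.17479 (sell HKD at bid) = SGD 1,187,523.26
SGD 1,187,523.26 ÷ 0.075864 (buy MXN at ask) = MXN 15,653,317.25
MXN 15,653,317.25 × 0.43969 (sell MXN at bid) = HKD 6,882,607.06

Net profit: HKD 88,607.06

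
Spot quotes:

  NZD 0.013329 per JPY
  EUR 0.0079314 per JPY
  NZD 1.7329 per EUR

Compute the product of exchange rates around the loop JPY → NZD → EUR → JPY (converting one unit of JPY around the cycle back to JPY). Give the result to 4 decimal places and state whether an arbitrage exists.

Around JPY → NZD → EUR → JPY: 1 × 0.013329 ÷ 1.7329 ÷ 0.0079314 = 0.969782
Product < 1; profitable direction is JPY → EUR → NZD → JPY.

0.9698 (arbitrage exists)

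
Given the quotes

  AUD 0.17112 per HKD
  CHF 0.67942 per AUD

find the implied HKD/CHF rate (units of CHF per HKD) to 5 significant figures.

HKD/CHF = 0.11626

1 HKD × 0.17112 = 0.17112 AUD
0.17112 AUD × 0.67942 = 0.116262 CHF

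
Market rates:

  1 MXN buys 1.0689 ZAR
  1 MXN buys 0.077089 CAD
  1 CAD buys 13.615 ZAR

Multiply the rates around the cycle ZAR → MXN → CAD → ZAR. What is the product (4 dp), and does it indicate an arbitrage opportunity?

0.9819 (arbitrage exists)

Around ZAR → MXN → CAD → ZAR: 1 ÷ 1.0689 × 0.077089 × 13.615 = 0.981913
Product < 1; profitable direction is ZAR → CAD → MXN → ZAR.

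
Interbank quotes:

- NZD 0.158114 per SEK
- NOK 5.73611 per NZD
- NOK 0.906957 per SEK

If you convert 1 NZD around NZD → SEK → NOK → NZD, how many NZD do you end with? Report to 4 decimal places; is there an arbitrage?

Around NZD → SEK → NOK → NZD: 1 ÷ 0.158114 × 0.906957 ÷ 5.73611 = 0.999997
Product ≈ 1 (deviation 0.000%, within rounding noise).

1.0000 (no arbitrage)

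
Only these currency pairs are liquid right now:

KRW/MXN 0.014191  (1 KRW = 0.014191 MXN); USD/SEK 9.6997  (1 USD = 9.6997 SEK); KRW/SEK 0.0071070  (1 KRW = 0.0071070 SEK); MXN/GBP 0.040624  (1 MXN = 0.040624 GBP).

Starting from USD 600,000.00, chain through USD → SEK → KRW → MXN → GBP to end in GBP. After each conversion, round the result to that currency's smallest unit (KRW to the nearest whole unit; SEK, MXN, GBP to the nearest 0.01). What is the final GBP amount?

USD 600,000.00 × 9.6997 = SEK 5,819,820.00
SEK 5,819,820.00 ÷ 0.0071070 = KRW 818,885,606
KRW 818,885,606 × 0.014191 = MXN 11,620,805.63
MXN 11,620,805.63 × 0.040624 = GBP 472,083.61

GBP 472,083.61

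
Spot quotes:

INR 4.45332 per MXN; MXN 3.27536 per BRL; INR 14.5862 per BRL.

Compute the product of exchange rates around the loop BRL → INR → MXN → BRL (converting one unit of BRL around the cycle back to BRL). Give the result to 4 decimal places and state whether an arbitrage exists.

1.0000 (no arbitrage)

Around BRL → INR → MXN → BRL: 1 × 14.5862 ÷ 4.45332 ÷ 3.27536 = 0.999998
Product ≈ 1 (deviation 0.000%, within rounding noise).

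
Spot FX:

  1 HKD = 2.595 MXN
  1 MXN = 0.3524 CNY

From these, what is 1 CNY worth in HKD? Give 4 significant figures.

CNY/HKD = 1.094

1 CNY ÷ 0.3524 = 2.83768 MXN
2.83768 MXN ÷ 2.595 = 1.09352 HKD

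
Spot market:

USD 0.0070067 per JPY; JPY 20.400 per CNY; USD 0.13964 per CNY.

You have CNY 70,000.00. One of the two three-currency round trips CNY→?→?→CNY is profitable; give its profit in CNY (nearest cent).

Profitable loop is CNY → JPY → USD → CNY:
CNY 70,000.00 × 20.400 = JPY 1,428,000
JPY 1,428,000 × 0.0070067 = USD 10,005.57
USD 10,005.57 ÷ 0.13964 = CNY 71,652.59
Profit = CNY 71,652.59 − CNY 70,000.00

Profit: CNY 1,652.59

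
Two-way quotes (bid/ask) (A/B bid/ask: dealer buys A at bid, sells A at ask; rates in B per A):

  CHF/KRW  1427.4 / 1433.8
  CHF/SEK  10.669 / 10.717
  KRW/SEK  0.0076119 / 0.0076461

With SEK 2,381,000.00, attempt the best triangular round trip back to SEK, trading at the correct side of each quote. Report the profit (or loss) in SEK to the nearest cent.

Best loop SEK → CHF → KRW → SEK:
SEK 2,381,000.00 ÷ 10.717 (buy CHF at ask) = CHF 222,170.38
CHF 222,170.38 × 1427.4 (sell CHF at bid) = KRW 317,126,005
KRW 317,126,005 × 0.0076119 (sell KRW at bid) = SEK 2,413,931.44

Net profit: SEK 32,931.44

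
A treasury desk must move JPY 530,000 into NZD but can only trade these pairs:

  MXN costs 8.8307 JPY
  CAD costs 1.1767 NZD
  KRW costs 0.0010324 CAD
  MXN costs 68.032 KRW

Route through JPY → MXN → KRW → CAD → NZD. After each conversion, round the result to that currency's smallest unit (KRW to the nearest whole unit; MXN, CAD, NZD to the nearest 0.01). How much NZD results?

JPY 530,000 ÷ 8.8307 = MXN 60,017.89
MXN 60,017.89 × 68.032 = KRW 4,083,137
KRW 4,083,137 × 0.0010324 = CAD 4,215.43
CAD 4,215.43 × 1.1767 = NZD 4,960.30

NZD 4,960.30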